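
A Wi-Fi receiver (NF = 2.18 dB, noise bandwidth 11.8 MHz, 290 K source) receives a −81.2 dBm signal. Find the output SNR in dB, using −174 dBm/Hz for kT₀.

19.9 dB

Noise floor: N = −174 + 10 log₁₀(B) + NF
10 log₁₀(1.18×10⁷) = 70.72 dB
N = −174 + 70.72 + 2.18 = −101.10 dBm
SNR = P_sig − N = −81.2 − (−101.10) = 19.90 dB → 19.9 dB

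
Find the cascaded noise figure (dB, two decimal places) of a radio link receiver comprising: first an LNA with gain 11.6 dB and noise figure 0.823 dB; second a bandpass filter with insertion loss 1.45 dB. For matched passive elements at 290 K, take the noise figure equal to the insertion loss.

Convert to linear (a loss of L dB is a gain of −L dB): F_i = 10^(NF_i/10), G_i = 10^(G_i,dB/10)
  Stage 1: F_1 = 10^(0.823/10) = 1.209, G_1 = 10^(11.6/10) = 14.45
  Stage 2: F_2 = 10^(1.45/10) = 1.396, G_2 = 10^(−1.45/10) = 0.7161
Friis cascade:
  F = 1.209 + (1.396 − 1)/14.45 = 1.236
NF = 10 log₁₀(1.236) = 0.92 dB

0.92 dB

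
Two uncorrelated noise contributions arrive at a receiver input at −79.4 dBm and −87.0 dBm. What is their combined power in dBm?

Convert to linear, add, convert back:
P₁ = 1.15×10⁻¹¹ W, P₂ = 2.00×10⁻¹² W
P_tot = 1.35×10⁻¹¹ W → 10 log₁₀(P_tot / 10⁻³) = −78.7 dBm

−78.7 dBm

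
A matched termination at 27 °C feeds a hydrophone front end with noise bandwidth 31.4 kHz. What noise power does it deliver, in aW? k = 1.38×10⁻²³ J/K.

T = 27 °C + 273.15 = 300.15 K
P_n = kTB = 1.38×10⁻²³ × 300.15 × 3.14×10⁴ = 1.30×10⁻¹⁶ W = 130 aW

130 aW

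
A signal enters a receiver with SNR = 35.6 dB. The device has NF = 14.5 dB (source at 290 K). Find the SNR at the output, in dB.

21.1 dB

By definition F = SNR_in/SNR_out, so in dB: SNR_out = SNR_in − NF
SNR_out = 35.6 − 14.5 = 21.1 dB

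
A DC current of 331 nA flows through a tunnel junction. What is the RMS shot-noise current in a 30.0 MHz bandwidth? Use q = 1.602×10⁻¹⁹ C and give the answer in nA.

1.78 nA

I_n = √(2qI·B)
2qI·B = 2 × 1.602×10⁻¹⁹ × 3.31×10⁻⁷ × 3.00×10⁷ = 3.18×10⁻¹⁸ A²
I_n = √(3.18×10⁻¹⁸) = 1.78×10⁻⁹ A = 1.78 nA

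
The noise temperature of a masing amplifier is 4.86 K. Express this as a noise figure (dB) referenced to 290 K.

0.072 dB

F = 1 + T_e/T₀ = 1 + 4.86/290 = 1.01676
NF = 10 log₁₀(1.01676) = 0.072 dB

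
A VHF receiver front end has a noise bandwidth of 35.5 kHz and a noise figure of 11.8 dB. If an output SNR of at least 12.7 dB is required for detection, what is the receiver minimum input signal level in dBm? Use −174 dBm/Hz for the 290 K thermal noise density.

−104.0 dBm

Sensitivity = −174 + 10 log₁₀(B) + NF + SNR_min
= −174 + 45.5 + 11.8 + 12.7
= −104.0 dBm → −104.0 dBm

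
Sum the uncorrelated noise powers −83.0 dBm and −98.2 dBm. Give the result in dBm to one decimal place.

Convert to linear, add, convert back:
P₁ = 5.01×10⁻¹² W, P₂ = 1.51×10⁻¹³ W
P_tot = 5.16×10⁻¹² W → 10 log₁₀(P_tot / 10⁻³) = −82.9 dBm

−82.9 dBm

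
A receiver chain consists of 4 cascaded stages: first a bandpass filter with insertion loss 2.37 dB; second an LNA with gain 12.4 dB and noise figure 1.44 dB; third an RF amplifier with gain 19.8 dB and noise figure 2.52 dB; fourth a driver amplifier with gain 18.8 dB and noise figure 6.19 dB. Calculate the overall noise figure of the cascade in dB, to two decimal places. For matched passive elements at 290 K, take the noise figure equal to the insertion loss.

Convert to linear (a loss of L dB is a gain of −L dB): F_i = 10^(NF_i/10), G_i = 10^(G_i,dB/10)
  Stage 1: F_1 = 10^(2.37/10) = 1.726, G_1 = 10^(−2.37/10) = 0.5794
  Stage 2: F_2 = 10^(1.44/10) = 1.393, G_2 = 10^(12.4/10) = 17.38
  Stage 3: F_3 = 10^(2.52/10) = 1.786, G_3 = 10^(19.8/10) = 95.50
  Stage 4: F_4 = 10^(6.19/10) = 4.159, G_4 = 10^(18.8/10) = 75.86
Friis cascade:
  F = 1.726 + (1.393 − 1)/0.5794 + (1.786 − 1)/10.07 + (4.159 − 1)/961.6 = 2.486
NF = 10 log₁₀(2.486) = 3.95 dB

3.95 dB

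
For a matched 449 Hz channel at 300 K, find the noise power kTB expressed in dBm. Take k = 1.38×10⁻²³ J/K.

P_n = kTB = 1.38×10⁻²³ × 300 × 4.49×10² = 1.86×10⁻¹⁸ W
In dBm: 10 log₁₀(1.86×10⁻¹⁸ / 10⁻³) = −147.3 dBm

−147.3 dBm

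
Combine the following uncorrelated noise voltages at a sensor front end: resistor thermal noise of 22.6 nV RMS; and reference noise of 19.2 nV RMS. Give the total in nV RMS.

Uncorrelated sources add in power (mean-square): V_tot = √(ΣV_i²)
V_tot = √[(2.26×10⁻⁸)² + (1.92×10⁻⁸)²] = 2.97×10⁻⁸ V = 29.7 nV

29.7 nV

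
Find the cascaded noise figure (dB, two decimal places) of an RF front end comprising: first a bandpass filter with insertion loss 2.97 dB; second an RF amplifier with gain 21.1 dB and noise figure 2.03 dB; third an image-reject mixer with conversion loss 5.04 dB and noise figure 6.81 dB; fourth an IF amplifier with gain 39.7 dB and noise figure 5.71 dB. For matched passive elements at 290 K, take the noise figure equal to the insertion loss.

Convert to linear (a loss of L dB is a gain of −L dB): F_i = 10^(NF_i/10), G_i = 10^(G_i,dB/10)
  Stage 1: F_1 = 10^(2.97/10) = 1.982, G_1 = 10^(−2.97/10) = 0.5047
  Stage 2: F_2 = 10^(2.03/10) = 1.596, G_2 = 10^(21.1/10) = 128.8
  Stage 3: F_3 = 10^(6.81/10) = 4.797, G_3 = 10^(−5.04/10) = 0.3133
  Stage 4: F_4 = 10^(5.71/10) = 3.724, G_4 = 10^(39.7/10) = 9333
Friis cascade:
  F = 1.982 + (1.596 − 1)/0.5047 + (4.797 − 1)/65.01 + (3.724 − 1)/20.37 = 3.354
NF = 10 log₁₀(3.354) = 5.26 dB

5.26 dB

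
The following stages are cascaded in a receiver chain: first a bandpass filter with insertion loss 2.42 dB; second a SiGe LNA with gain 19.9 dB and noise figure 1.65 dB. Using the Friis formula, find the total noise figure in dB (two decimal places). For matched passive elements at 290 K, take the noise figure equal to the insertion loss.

4.07 dB

Convert to linear (a loss of L dB is a gain of −L dB): F_i = 10^(NF_i/10), G_i = 10^(G_i,dB/10)
  Stage 1: F_1 = 10^(2.42/10) = 1.746, G_1 = 10^(−2.42/10) = 0.5728
  Stage 2: F_2 = 10^(1.65/10) = 1.462, G_2 = 10^(19.9/10) = 97.72
Friis cascade:
  F = 1.746 + (1.462 − 1)/0.5728 = 2.553
NF = 10 log₁₀(2.553) = 4.07 dB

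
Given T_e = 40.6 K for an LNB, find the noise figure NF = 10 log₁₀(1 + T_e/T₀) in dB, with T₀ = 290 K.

0.569 dB

F = 1 + T_e/T₀ = 1 + 40.6/290 = 1.14
NF = 10 log₁₀(1.14) = 0.569 dB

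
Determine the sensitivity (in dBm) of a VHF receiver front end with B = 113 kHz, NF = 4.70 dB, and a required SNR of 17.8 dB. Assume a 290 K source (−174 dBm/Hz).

Sensitivity = −174 + 10 log₁₀(B) + NF + SNR_min
= −174 + 50.53 + 4.70 + 17.8
= −100.97 dBm → −101.0 dBm

−101.0 dBm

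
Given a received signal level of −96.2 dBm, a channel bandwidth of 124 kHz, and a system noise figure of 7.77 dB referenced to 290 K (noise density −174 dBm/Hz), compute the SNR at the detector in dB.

19.1 dB

Noise floor: N = −174 + 10 log₁₀(B) + NF
10 log₁₀(1.24×10⁵) = 50.93 dB
N = −174 + 50.93 + 7.77 = −115.30 dBm
SNR = P_sig − N = −96.2 − (−115.30) = 19.10 dB → 19.1 dB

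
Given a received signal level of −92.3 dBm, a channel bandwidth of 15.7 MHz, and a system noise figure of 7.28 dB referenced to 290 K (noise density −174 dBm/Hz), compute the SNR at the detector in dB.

Noise floor: N = −174 + 10 log₁₀(B) + NF
10 log₁₀(1.57×10⁷) = 71.96 dB
N = −174 + 71.96 + 7.28 = −94.76 dBm
SNR = P_sig − N = −92.3 − (−94.76) = 2.46 dB → 2.5 dB

2.5 dB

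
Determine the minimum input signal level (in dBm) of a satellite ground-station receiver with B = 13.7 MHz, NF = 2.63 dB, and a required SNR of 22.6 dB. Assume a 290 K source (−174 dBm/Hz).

−77.4 dBm

Sensitivity = −174 + 10 log₁₀(B) + NF + SNR_min
= −174 + 71.37 + 2.63 + 22.6
= −77.40 dBm → −77.4 dBm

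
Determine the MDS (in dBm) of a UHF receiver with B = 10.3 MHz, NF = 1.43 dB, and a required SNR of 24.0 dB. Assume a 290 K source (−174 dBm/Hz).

−78.4 dBm

Sensitivity = −174 + 10 log₁₀(B) + NF + SNR_min
= −174 + 70.13 + 1.43 + 24.0
= −78.44 dBm → −78.4 dBm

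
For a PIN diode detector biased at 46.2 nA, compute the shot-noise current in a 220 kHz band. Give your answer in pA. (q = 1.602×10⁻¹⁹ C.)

57.1 pA

I_n = √(2qI·B)
2qI·B = 2 × 1.602×10⁻¹⁹ × 4.62×10⁻⁸ × 2.20×10⁵ = 3.26×10⁻²¹ A²
I_n = √(3.26×10⁻²¹) = 5.71×10⁻¹¹ A = 57.1 pA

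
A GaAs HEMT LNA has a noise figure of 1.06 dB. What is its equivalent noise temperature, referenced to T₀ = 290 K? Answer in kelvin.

80.2 K

F = 10^(1.06/10) = 1.27644
T_e = (F − 1)·T₀ = (1.27644 − 1) × 290 = 80.2 K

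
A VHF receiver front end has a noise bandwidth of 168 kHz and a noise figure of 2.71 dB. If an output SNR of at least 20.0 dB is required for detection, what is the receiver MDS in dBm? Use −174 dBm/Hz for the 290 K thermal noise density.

−99.0 dBm

Sensitivity = −174 + 10 log₁₀(B) + NF + SNR_min
= −174 + 52.25 + 2.71 + 20.0
= −99.04 dBm → −99.0 dBm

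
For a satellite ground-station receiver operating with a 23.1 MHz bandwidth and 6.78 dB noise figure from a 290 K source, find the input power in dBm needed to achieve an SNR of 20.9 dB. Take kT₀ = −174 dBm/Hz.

Sensitivity = −174 + 10 log₁₀(B) + NF + SNR_min
= −174 + 73.64 + 6.78 + 20.9
= −72.68 dBm → −72.7 dBm

−72.7 dBm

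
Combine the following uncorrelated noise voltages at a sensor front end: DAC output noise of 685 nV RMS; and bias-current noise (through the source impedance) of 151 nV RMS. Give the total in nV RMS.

Uncorrelated sources add in power (mean-square): V_tot = √(ΣV_i²)
V_tot = √[(6.85×10⁻⁷)² + (1.51×10⁻⁷)²] = 7.01×10⁻⁷ V = 701 nV

701 nV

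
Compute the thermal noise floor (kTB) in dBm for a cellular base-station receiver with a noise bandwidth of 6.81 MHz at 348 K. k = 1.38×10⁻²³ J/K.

−104.9 dBm

P_n = kTB = 1.38×10⁻²³ × 348 × 6.81×10⁶ = 3.27×10⁻¹⁴ W
In dBm: 10 log₁₀(3.27×10⁻¹⁴ / 10⁻³) = −104.9 dBm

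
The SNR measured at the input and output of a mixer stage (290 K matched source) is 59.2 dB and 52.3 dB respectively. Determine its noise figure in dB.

NF (dB) = SNR_in(dB) − SNR_out(dB) when the source is at T₀
NF = 59.2 − 52.3 = 6.9 dB

6.9 dB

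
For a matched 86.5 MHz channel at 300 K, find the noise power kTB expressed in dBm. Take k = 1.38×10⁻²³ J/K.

−94.5 dBm

P_n = kTB = 1.38×10⁻²³ × 300 × 8.65×10⁷ = 3.58×10⁻¹³ W
In dBm: 10 log₁₀(3.58×10⁻¹³ / 10⁻³) = −94.5 dBm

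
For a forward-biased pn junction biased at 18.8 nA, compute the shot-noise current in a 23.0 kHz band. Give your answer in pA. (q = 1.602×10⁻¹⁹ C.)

11.8 pA

I_n = √(2qI·B)
2qI·B = 2 × 1.602×10⁻¹⁹ × 1.88×10⁻⁸ × 2.30×10⁴ = 1.39×10⁻²² A²
I_n = √(1.39×10⁻²²) = 1.18×10⁻¹¹ A = 11.8 pA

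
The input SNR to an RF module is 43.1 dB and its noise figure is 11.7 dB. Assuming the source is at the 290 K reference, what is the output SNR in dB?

31.4 dB

By definition F = SNR_in/SNR_out, so in dB: SNR_out = SNR_in − NF
SNR_out = 43.1 − 11.7 = 31.4 dB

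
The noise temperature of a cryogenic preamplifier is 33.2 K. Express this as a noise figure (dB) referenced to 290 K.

0.471 dB

F = 1 + T_e/T₀ = 1 + 33.2/290 = 1.11448
NF = 10 log₁₀(1.11448) = 0.471 dB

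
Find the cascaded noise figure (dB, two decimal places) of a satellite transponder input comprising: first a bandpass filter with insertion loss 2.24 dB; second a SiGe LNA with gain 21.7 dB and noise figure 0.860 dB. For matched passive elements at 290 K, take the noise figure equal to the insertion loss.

Convert to linear (a loss of L dB is a gain of −L dB): F_i = 10^(NF_i/10), G_i = 10^(G_i,dB/10)
  Stage 1: F_1 = 10^(2.24/10) = 1.675, G_1 = 10^(−2.24/10) = 0.5970
  Stage 2: F_2 = 10^(0.860/10) = 1.219, G_2 = 10^(21.7/10) = 147.9
Friis cascade:
  F = 1.675 + (1.219 − 1)/0.5970 = 2.042
NF = 10 log₁₀(2.042) = 3.10 dB

3.10 dB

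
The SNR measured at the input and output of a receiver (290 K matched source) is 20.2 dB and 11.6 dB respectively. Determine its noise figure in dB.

NF (dB) = SNR_in(dB) − SNR_out(dB) when the source is at T₀
NF = 20.2 − 11.6 = 8.6 dB

8.6 dB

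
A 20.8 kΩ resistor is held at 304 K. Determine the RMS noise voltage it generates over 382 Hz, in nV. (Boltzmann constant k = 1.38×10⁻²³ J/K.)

365 nV

V_n = √(4kTRB)
4kTRB = 4 × 1.38×10⁻²³ × 304 × 2.08×10⁴ × 3.82×10² = 1.33×10⁻¹³ V²
V_n = √(1.33×10⁻¹³) = 3.65×10⁻⁷ V = 365 nV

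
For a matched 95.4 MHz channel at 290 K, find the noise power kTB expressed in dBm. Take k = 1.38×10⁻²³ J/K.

−94.2 dBm

P_n = kTB = 1.38×10⁻²³ × 290 × 9.54×10⁷ = 3.82×10⁻¹³ W
In dBm: 10 log₁₀(3.82×10⁻¹³ / 10⁻³) = −94.2 dBm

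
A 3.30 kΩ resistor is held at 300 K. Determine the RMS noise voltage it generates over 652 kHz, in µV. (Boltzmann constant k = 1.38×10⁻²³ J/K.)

5.97 µV

V_n = √(4kTRB)
4kTRB = 4 × 1.38×10⁻²³ × 300 × 3.30×10³ × 6.52×10⁵ = 3.56×10⁻¹¹ V²
V_n = √(3.56×10⁻¹¹) = 5.97×10⁻⁶ V = 5.97 µV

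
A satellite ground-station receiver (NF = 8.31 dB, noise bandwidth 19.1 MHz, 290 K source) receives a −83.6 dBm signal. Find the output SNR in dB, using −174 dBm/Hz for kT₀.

9.3 dB

Noise floor: N = −174 + 10 log₁₀(B) + NF
10 log₁₀(1.91×10⁷) = 72.81 dB
N = −174 + 72.81 + 8.31 = −92.88 dBm
SNR = P_sig − N = −83.6 − (−92.88) = 9.28 dB → 9.3 dB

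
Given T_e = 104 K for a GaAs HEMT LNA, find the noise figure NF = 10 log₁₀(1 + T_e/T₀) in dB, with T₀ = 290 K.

F = 1 + T_e/T₀ = 1 + 104/290 = 1.35862
NF = 10 log₁₀(1.35862) = 1.33 dB

1.33 dB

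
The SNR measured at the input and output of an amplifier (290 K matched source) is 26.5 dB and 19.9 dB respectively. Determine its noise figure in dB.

NF (dB) = SNR_in(dB) − SNR_out(dB) when the source is at T₀
NF = 26.5 − 19.9 = 6.6 dB

6.6 dB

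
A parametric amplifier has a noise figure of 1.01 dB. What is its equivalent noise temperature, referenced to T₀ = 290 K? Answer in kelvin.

75.9 K

F = 10^(1.01/10) = 1.26183
T_e = (F − 1)·T₀ = (1.26183 − 1) × 290 = 75.9 K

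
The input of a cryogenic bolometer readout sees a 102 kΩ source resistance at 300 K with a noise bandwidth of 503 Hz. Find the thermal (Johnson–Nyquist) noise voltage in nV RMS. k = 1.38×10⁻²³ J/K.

V_n = √(4kTRB)
4kTRB = 4 × 1.38×10⁻²³ × 300 × 1.02×10⁵ × 5.03×10² = 8.50×10⁻¹³ V²
V_n = √(8.50×10⁻¹³) = 9.22×10⁻⁷ V = 922 nV

922 nV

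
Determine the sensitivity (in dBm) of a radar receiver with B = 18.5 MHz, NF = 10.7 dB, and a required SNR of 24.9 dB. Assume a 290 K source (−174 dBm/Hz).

Sensitivity = −174 + 10 log₁₀(B) + NF + SNR_min
= −174 + 72.67 + 10.7 + 24.9
= −65.73 dBm → −65.7 dBm

−65.7 dBm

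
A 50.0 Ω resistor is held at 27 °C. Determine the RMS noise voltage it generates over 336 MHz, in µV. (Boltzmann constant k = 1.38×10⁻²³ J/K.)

16.7 µV

T = 27 °C + 273.15 = 300.15 K
V_n = √(4kTRB)
4kTRB = 4 × 1.38×10⁻²³ × 300.15 × 5.00×10¹ × 3.36×10⁸ = 2.78×10⁻¹⁰ V²
V_n = √(2.78×10⁻¹⁰) = 1.67×10⁻⁵ V = 16.7 µV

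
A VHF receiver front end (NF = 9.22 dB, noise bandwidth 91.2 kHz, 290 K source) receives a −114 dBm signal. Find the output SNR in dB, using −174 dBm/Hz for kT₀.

Noise floor: N = −174 + 10 log₁₀(B) + NF
10 log₁₀(9.12×10⁴) = 49.6 dB
N = −174 + 49.6 + 9.22 = −115.18 dBm
SNR = P_sig − N = −114 − (−115.18) = 1.18 dB → 1.2 dB

1.2 dB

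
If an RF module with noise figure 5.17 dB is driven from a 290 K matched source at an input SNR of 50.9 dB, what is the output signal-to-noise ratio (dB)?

45.73 dB

By definition F = SNR_in/SNR_out, so in dB: SNR_out = SNR_in − NF
SNR_out = 50.9 − 5.17 = 45.73 dB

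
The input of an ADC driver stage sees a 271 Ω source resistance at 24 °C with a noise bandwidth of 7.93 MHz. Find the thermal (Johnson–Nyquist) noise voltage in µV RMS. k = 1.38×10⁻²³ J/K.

T = 24 °C + 273.15 = 297.15 K
V_n = √(4kTRB)
4kTRB = 4 × 1.38×10⁻²³ × 297.15 × 2.71×10² × 7.93×10⁶ = 3.52×10⁻¹¹ V²
V_n = √(3.52×10⁻¹¹) = 5.94×10⁻⁶ V = 5.94 µV

5.94 µV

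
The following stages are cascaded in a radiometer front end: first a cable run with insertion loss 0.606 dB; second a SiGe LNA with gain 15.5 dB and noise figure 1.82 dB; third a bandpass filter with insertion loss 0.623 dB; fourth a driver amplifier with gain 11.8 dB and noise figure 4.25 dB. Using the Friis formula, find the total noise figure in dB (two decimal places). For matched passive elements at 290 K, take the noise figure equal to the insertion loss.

2.59 dB

Convert to linear (a loss of L dB is a gain of −L dB): F_i = 10^(NF_i/10), G_i = 10^(G_i,dB/10)
  Stage 1: F_1 = 10^(0.606/10) = 1.150, G_1 = 10^(−0.606/10) = 0.8698
  Stage 2: F_2 = 10^(1.82/10) = 1.521, G_2 = 10^(15.5/10) = 35.48
  Stage 3: F_3 = 10^(0.623/10) = 1.154, G_3 = 10^(−0.623/10) = 0.8664
  Stage 4: F_4 = 10^(4.25/10) = 2.661, G_4 = 10^(11.8/10) = 15.14
Friis cascade:
  F = 1.150 + (1.521 − 1)/0.8698 + (1.154 − 1)/30.86 + (2.661 − 1)/26.74 = 1.815
NF = 10 log₁₀(1.815) = 2.59 dB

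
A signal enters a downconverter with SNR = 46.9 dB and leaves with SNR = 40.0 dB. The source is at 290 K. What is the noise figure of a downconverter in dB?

6.9 dB

NF (dB) = SNR_in(dB) − SNR_out(dB) when the source is at T₀
NF = 46.9 − 40.0 = 6.9 dB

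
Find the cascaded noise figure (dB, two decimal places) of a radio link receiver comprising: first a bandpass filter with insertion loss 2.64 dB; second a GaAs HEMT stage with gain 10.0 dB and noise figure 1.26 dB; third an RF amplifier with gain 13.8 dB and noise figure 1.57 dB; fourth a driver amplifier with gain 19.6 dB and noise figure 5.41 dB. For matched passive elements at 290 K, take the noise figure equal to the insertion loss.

4.07 dB

Convert to linear (a loss of L dB is a gain of −L dB): F_i = 10^(NF_i/10), G_i = 10^(G_i,dB/10)
  Stage 1: F_1 = 10^(2.64/10) = 1.837, G_1 = 10^(−2.64/10) = 0.5445
  Stage 2: F_2 = 10^(1.26/10) = 1.337, G_2 = 10^(10.0/10) = 10.00
  Stage 3: F_3 = 10^(1.57/10) = 1.435, G_3 = 10^(13.8/10) = 23.99
  Stage 4: F_4 = 10^(5.41/10) = 3.475, G_4 = 10^(19.6/10) = 91.20
Friis cascade:
  F = 1.837 + (1.337 − 1)/0.5445 + (1.435 − 1)/5.445 + (3.475 − 1)/130.6 = 2.554
NF = 10 log₁₀(2.554) = 4.07 dB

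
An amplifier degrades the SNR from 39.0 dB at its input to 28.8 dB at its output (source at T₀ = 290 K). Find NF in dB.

NF (dB) = SNR_in(dB) − SNR_out(dB) when the source is at T₀
NF = 39.0 − 28.8 = 10.2 dB

10.2 dB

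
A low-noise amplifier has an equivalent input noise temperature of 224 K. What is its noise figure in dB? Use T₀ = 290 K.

2.49 dB

F = 1 + T_e/T₀ = 1 + 224/290 = 1.77241
NF = 10 log₁₀(1.77241) = 2.49 dB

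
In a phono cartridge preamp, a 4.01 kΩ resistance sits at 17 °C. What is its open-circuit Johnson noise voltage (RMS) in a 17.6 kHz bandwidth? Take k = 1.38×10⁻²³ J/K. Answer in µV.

1.06 µV

T = 17 °C + 273.15 = 290.15 K
V_n = √(4kTRB)
4kTRB = 4 × 1.38×10⁻²³ × 290.15 × 4.01×10³ × 1.76×10⁴ = 1.13×10⁻¹² V²
V_n = √(1.13×10⁻¹²) = 1.06×10⁻⁶ V = 1.06 µV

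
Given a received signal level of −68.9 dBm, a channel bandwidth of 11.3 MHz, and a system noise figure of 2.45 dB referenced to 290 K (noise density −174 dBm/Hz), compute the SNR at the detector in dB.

32.1 dB

Noise floor: N = −174 + 10 log₁₀(B) + NF
10 log₁₀(1.13×10⁷) = 70.53 dB
N = −174 + 70.53 + 2.45 = −101.02 dBm
SNR = P_sig − N = −68.9 − (−101.02) = 32.12 dB → 32.1 dB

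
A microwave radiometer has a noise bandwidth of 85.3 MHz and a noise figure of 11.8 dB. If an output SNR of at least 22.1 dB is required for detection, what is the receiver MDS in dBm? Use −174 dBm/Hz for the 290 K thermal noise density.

−60.8 dBm

Sensitivity = −174 + 10 log₁₀(B) + NF + SNR_min
= −174 + 79.31 + 11.8 + 22.1
= −60.79 dBm → −60.8 dBm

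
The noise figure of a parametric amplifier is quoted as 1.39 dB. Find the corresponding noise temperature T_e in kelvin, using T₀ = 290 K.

109 K

F = 10^(1.39/10) = 1.37721
T_e = (F − 1)·T₀ = (1.37721 − 1) × 290 = 109 K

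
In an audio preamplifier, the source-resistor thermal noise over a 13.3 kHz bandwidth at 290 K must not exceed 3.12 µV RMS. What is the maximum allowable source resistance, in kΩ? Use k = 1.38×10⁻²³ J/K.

Johnson–Nyquist: V_n = √(4kTRB) ⇒ R = V_n² / (4kTB)
4kTB = 4 × 1.38×10⁻²³ × 290 × 1.33×10⁴ = 2.13×10⁻¹⁶
R = (3.12×10⁻⁶)² / 2.13×10⁻¹⁶ = 4.57×10⁴ Ω = 45.7 kΩ

45.7 kΩ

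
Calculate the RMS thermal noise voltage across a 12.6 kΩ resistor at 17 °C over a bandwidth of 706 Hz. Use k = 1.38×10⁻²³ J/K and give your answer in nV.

377 nV

T = 17 °C + 273.15 = 290.15 K
V_n = √(4kTRB)
4kTRB = 4 × 1.38×10⁻²³ × 290.15 × 1.26×10⁴ × 7.06×10² = 1.42×10⁻¹³ V²
V_n = √(1.42×10⁻¹³) = 3.77×10⁻⁷ V = 377 nV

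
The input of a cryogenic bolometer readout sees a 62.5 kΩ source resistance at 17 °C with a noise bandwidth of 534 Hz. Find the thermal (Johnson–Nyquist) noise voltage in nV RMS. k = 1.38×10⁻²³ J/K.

731 nV

T = 17 °C + 273.15 = 290.15 K
V_n = √(4kTRB)
4kTRB = 4 × 1.38×10⁻²³ × 290.15 × 6.25×10⁴ × 5.34×10² = 5.35×10⁻¹³ V²
V_n = √(5.35×10⁻¹³) = 7.31×10⁻⁷ V = 731 nV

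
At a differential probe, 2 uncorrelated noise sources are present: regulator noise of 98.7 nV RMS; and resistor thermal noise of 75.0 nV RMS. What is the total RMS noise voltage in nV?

124 nV

Uncorrelated sources add in power (mean-square): V_tot = √(ΣV_i²)
V_tot = √[(9.87×10⁻⁸)² + (7.50×10⁻⁸)²] = 1.24×10⁻⁷ V = 124 nV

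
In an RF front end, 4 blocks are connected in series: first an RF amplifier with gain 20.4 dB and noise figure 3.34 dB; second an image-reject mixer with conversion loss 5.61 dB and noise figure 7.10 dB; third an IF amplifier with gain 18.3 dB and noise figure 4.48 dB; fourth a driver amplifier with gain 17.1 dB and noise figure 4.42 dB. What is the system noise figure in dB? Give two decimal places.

Convert to linear (a loss of L dB is a gain of −L dB): F_i = 10^(NF_i/10), G_i = 10^(G_i,dB/10)
  Stage 1: F_1 = 10^(3.34/10) = 2.158, G_1 = 10^(20.4/10) = 109.6
  Stage 2: F_2 = 10^(7.10/10) = 5.129, G_2 = 10^(−5.61/10) = 0.2748
  Stage 3: F_3 = 10^(4.48/10) = 2.805, G_3 = 10^(18.3/10) = 67.61
  Stage 4: F_4 = 10^(4.42/10) = 2.767, G_4 = 10^(17.1/10) = 51.29
Friis cascade:
  F = 2.158 + (5.129 − 1)/109.6 + (2.805 − 1)/30.13 + (2.767 − 1)/2037 = 2.256
NF = 10 log₁₀(2.256) = 3.53 dB

3.53 dB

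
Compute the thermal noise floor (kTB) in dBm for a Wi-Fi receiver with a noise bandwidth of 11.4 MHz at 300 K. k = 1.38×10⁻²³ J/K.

−103.3 dBm

P_n = kTB = 1.38×10⁻²³ × 300 × 1.14×10⁷ = 4.72×10⁻¹⁴ W
In dBm: 10 log₁₀(4.72×10⁻¹⁴ / 10⁻³) = −103.3 dBm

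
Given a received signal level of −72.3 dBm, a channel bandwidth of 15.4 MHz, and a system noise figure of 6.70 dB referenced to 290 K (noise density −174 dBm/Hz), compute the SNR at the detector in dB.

Noise floor: N = −174 + 10 log₁₀(B) + NF
10 log₁₀(1.54×10⁷) = 71.88 dB
N = −174 + 71.88 + 6.70 = −95.42 dBm
SNR = P_sig − N = −72.3 − (−95.42) = 23.12 dB → 23.1 dB

23.1 dB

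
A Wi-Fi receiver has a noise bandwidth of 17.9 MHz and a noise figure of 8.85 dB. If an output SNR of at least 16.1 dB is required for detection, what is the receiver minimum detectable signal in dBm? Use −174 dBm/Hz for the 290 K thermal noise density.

−76.5 dBm

Sensitivity = −174 + 10 log₁₀(B) + NF + SNR_min
= −174 + 72.53 + 8.85 + 16.1
= −76.52 dBm → −76.5 dBm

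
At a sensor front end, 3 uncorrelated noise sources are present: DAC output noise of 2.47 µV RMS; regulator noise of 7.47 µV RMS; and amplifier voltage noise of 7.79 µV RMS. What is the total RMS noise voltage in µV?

11.1 µV

Uncorrelated sources add in power (mean-square): V_tot = √(ΣV_i²)
V_tot = √[(2.47×10⁻⁶)² + (7.47×10⁻⁶)² + (7.79×10⁻⁶)²] = 1.11×10⁻⁵ V = 11.1 µV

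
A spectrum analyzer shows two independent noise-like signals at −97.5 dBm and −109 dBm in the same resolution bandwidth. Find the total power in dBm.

Convert to linear, add, convert back:
P₁ = 1.78×10⁻¹³ W, P₂ = 1.26×10⁻¹⁴ W
P_tot = 1.90×10⁻¹³ W → 10 log₁₀(P_tot / 10⁻³) = −97.2 dBm

−97.2 dBm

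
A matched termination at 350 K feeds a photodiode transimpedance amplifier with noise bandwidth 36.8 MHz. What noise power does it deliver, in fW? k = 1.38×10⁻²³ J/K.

178 fW

P_n = kTB = 1.38×10⁻²³ × 350 × 3.68×10⁷ = 1.78×10⁻¹³ W = 178 fW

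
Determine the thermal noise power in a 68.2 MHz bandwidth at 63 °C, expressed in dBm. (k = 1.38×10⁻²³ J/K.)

T = 63 °C + 273.15 = 336.15 K
P_n = kTB = 1.38×10⁻²³ × 336.15 × 6.82×10⁷ = 3.16×10⁻¹³ W
In dBm: 10 log₁₀(3.16×10⁻¹³ / 10⁻³) = −95.0 dBm

−95.0 dBm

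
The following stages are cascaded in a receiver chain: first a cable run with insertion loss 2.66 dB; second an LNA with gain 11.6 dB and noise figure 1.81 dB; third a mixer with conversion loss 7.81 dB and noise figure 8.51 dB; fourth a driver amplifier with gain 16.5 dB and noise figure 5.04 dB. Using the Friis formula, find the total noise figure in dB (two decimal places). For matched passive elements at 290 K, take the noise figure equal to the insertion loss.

Convert to linear (a loss of L dB is a gain of −L dB): F_i = 10^(NF_i/10), G_i = 10^(G_i,dB/10)
  Stage 1: F_1 = 10^(2.66/10) = 1.845, G_1 = 10^(−2.66/10) = 0.5420
  Stage 2: F_2 = 10^(1.81/10) = 1.517, G_2 = 10^(11.6/10) = 14.45
  Stage 3: F_3 = 10^(8.51/10) = 7.096, G_3 = 10^(−7.81/10) = 0.1656
  Stage 4: F_4 = 10^(5.04/10) = 3.192, G_4 = 10^(16.5/10) = 44.67
Friis cascade:
  F = 1.845 + (1.517 − 1)/0.5420 + (7.096 − 1)/7.834 + (3.192 − 1)/1.297 = 5.267
NF = 10 log₁₀(5.267) = 7.22 dB

7.22 dB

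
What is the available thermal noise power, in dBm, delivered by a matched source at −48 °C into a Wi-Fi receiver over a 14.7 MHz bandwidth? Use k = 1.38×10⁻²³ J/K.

−103.4 dBm

T = −48 °C + 273.15 = 225.15 K
P_n = kTB = 1.38×10⁻²³ × 225.15 × 1.47×10⁷ = 4.57×10⁻¹⁴ W
In dBm: 10 log₁₀(4.57×10⁻¹⁴ / 10⁻³) = −103.4 dBm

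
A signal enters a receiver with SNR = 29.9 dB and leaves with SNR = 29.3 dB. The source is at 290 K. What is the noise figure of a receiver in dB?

NF (dB) = SNR_in(dB) − SNR_out(dB) when the source is at T₀
NF = 29.9 − 29.3 = 0.6 dB

0.6 dB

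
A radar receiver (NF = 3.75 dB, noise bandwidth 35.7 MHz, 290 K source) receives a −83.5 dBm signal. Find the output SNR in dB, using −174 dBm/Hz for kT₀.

Noise floor: N = −174 + 10 log₁₀(B) + NF
10 log₁₀(3.57×10⁷) = 75.53 dB
N = −174 + 75.53 + 3.75 = −94.72 dBm
SNR = P_sig − N = −83.5 − (−94.72) = 11.22 dB → 11.2 dB

11.2 dB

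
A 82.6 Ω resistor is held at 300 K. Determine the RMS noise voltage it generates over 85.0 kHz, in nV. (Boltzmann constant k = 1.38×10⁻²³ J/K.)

341 nV

V_n = √(4kTRB)
4kTRB = 4 × 1.38×10⁻²³ × 300 × 8.26×10¹ × 8.50×10⁴ = 1.16×10⁻¹³ V²
V_n = √(1.16×10⁻¹³) = 3.41×10⁻⁷ V = 341 nV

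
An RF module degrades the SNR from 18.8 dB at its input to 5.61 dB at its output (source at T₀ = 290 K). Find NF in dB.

13.19 dB

NF (dB) = SNR_in(dB) − SNR_out(dB) when the source is at T₀
NF = 18.8 − 5.61 = 13.19 dB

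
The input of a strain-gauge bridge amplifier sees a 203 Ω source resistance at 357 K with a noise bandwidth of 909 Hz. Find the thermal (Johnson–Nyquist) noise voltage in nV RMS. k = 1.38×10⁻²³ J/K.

V_n = √(4kTRB)
4kTRB = 4 × 1.38×10⁻²³ × 357 × 2.03×10² × 9.09×10² = 3.64×10⁻¹⁵ V²
V_n = √(3.64×10⁻¹⁵) = 6.03×10⁻⁸ V = 60.3 nV

60.3 nV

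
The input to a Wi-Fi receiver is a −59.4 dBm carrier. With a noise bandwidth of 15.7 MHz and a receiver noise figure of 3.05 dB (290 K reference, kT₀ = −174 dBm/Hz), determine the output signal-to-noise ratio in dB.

Noise floor: N = −174 + 10 log₁₀(B) + NF
10 log₁₀(1.57×10⁷) = 71.96 dB
N = −174 + 71.96 + 3.05 = −98.99 dBm
SNR = P_sig − N = −59.4 − (−98.99) = 39.59 dB → 39.6 dB

39.6 dB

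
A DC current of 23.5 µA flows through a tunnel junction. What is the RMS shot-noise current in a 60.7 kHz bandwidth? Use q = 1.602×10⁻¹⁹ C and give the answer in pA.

I_n = √(2qI·B)
2qI·B = 2 × 1.602×10⁻¹⁹ × 2.35×10⁻⁵ × 6.07×10⁴ = 4.57×10⁻¹⁹ A²
I_n = √(4.57×10⁻¹⁹) = 6.76×10⁻¹⁰ A = 676 pA

676 pA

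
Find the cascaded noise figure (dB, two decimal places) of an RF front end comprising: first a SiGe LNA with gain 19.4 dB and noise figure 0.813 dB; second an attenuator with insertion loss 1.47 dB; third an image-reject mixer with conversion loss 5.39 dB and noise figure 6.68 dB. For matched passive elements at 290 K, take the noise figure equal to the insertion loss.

1.04 dB

Convert to linear (a loss of L dB is a gain of −L dB): F_i = 10^(NF_i/10), G_i = 10^(G_i,dB/10)
  Stage 1: F_1 = 10^(0.813/10) = 1.206, G_1 = 10^(19.4/10) = 87.10
  Stage 2: F_2 = 10^(1.47/10) = 1.403, G_2 = 10^(−1.47/10) = 0.7129
  Stage 3: F_3 = 10^(6.68/10) = 4.656, G_3 = 10^(−5.39/10) = 0.2891
Friis cascade:
  F = 1.206 + (1.403 − 1)/87.10 + (4.656 − 1)/62.09 = 1.269
NF = 10 log₁₀(1.269) = 1.04 dB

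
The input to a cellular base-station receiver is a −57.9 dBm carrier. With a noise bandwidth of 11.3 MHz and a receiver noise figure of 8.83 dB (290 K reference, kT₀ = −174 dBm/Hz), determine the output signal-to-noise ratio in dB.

36.7 dB

Noise floor: N = −174 + 10 log₁₀(B) + NF
10 log₁₀(1.13×10⁷) = 70.53 dB
N = −174 + 70.53 + 8.83 = −94.64 dBm
SNR = P_sig − N = −57.9 − (−94.64) = 36.74 dB → 36.7 dB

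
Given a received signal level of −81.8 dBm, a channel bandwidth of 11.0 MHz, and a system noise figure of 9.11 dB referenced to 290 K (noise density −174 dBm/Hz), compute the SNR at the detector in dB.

12.7 dB

Noise floor: N = −174 + 10 log₁₀(B) + NF
10 log₁₀(1.10×10⁷) = 70.41 dB
N = −174 + 70.41 + 9.11 = −94.48 dBm
SNR = P_sig − N = −81.8 − (−94.48) = 12.68 dB → 12.7 dB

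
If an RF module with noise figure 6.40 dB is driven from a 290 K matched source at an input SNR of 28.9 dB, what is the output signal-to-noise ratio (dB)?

22.50 dB

By definition F = SNR_in/SNR_out, so in dB: SNR_out = SNR_in − NF
SNR_out = 28.9 − 6.40 = 22.50 dB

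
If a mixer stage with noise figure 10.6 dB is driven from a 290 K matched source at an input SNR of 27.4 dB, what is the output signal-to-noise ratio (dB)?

16.8 dB

By definition F = SNR_in/SNR_out, so in dB: SNR_out = SNR_in − NF
SNR_out = 27.4 − 10.6 = 16.8 dB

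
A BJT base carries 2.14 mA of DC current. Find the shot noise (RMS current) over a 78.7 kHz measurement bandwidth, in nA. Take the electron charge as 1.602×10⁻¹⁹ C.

7.35 nA

I_n = √(2qI·B)
2qI·B = 2 × 1.602×10⁻¹⁹ × 2.14×10⁻³ × 7.87×10⁴ = 5.40×10⁻¹⁷ A²
I_n = √(5.40×10⁻¹⁷) = 7.35×10⁻⁹ A = 7.35 nA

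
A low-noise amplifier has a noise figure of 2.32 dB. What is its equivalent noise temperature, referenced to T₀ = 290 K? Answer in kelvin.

F = 10^(2.32/10) = 1.70608
T_e = (F − 1)·T₀ = (1.70608 − 1) × 290 = 205 K

205 K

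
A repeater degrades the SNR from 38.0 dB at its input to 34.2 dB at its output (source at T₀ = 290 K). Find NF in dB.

NF (dB) = SNR_in(dB) − SNR_out(dB) when the source is at T₀
NF = 38.0 − 34.2 = 3.8 dB

3.8 dB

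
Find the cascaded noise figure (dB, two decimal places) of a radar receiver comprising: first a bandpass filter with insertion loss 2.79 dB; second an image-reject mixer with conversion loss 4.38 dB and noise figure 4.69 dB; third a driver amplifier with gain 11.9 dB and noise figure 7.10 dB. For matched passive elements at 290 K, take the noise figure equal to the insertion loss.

14.33 dB

Convert to linear (a loss of L dB is a gain of −L dB): F_i = 10^(NF_i/10), G_i = 10^(G_i,dB/10)
  Stage 1: F_1 = 10^(2.79/10) = 1.901, G_1 = 10^(−2.79/10) = 0.5260
  Stage 2: F_2 = 10^(4.69/10) = 2.944, G_2 = 10^(−4.38/10) = 0.3648
  Stage 3: F_3 = 10^(7.10/10) = 5.129, G_3 = 10^(11.9/10) = 15.49
Friis cascade:
  F = 1.901 + (2.944 − 1)/0.5260 + (5.129 − 1)/0.1919 = 27.12
NF = 10 log₁₀(27.12) = 14.33 dB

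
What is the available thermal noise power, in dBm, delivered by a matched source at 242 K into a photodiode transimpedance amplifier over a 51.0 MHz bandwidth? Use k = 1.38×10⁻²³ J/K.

P_n = kTB = 1.38×10⁻²³ × 242 × 5.10×10⁷ = 1.70×10⁻¹³ W
In dBm: 10 log₁₀(1.70×10⁻¹³ / 10⁻³) = −97.7 dBm

−97.7 dBm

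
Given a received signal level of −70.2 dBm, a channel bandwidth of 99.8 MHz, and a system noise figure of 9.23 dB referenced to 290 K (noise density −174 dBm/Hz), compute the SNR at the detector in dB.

14.6 dB

Noise floor: N = −174 + 10 log₁₀(B) + NF
10 log₁₀(9.98×10⁷) = 79.99 dB
N = −174 + 79.99 + 9.23 = −84.78 dBm
SNR = P_sig − N = −70.2 − (−84.78) = 14.58 dB → 14.6 dB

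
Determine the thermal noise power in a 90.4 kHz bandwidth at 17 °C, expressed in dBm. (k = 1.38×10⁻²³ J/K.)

T = 17 °C + 273.15 = 290.15 K
P_n = kTB = 1.38×10⁻²³ × 290.15 × 9.04×10⁴ = 3.62×10⁻¹⁶ W
In dBm: 10 log₁₀(3.62×10⁻¹⁶ / 10⁻³) = −124.4 dBm

−124.4 dBm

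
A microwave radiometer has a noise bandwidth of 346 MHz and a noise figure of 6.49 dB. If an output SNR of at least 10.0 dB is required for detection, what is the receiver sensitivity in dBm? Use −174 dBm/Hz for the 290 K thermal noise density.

Sensitivity = −174 + 10 log₁₀(B) + NF + SNR_min
= −174 + 85.39 + 6.49 + 10.0
= −72.12 dBm → −72.1 dBm

−72.1 dBm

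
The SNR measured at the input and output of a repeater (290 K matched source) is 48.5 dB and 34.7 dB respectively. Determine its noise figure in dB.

NF (dB) = SNR_in(dB) − SNR_out(dB) when the source is at T₀
NF = 48.5 − 34.7 = 13.8 dB

13.8 dB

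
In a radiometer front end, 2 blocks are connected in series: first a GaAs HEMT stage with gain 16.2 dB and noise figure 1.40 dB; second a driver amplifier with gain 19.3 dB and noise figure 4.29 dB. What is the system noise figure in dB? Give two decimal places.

1.53 dB

Convert to linear (a loss of L dB is a gain of −L dB): F_i = 10^(NF_i/10), G_i = 10^(G_i,dB/10)
  Stage 1: F_1 = 10^(1.40/10) = 1.380, G_1 = 10^(16.2/10) = 41.69
  Stage 2: F_2 = 10^(4.29/10) = 2.685, G_2 = 10^(19.3/10) = 85.11
Friis cascade:
  F = 1.380 + (2.685 − 1)/41.69 = 1.421
NF = 10 log₁₀(1.421) = 1.53 dB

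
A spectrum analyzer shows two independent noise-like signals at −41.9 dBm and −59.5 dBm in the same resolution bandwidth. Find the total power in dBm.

−41.8 dBm

Convert to linear, add, convert back:
P₁ = 6.46×10⁻⁸ W, P₂ = 1.12×10⁻⁹ W
P_tot = 6.57×10⁻⁸ W → 10 log₁₀(P_tot / 10⁻³) = −41.8 dBm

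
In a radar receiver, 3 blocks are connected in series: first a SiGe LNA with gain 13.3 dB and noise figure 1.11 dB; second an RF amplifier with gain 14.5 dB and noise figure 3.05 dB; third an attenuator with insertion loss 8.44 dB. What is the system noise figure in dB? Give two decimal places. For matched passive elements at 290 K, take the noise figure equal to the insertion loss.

Convert to linear (a loss of L dB is a gain of −L dB): F_i = 10^(NF_i/10), G_i = 10^(G_i,dB/10)
  Stage 1: F_1 = 10^(1.11/10) = 1.291, G_1 = 10^(13.3/10) = 21.38
  Stage 2: F_2 = 10^(3.05/10) = 2.018, G_2 = 10^(14.5/10) = 28.18
  Stage 3: F_3 = 10^(8.44/10) = 6.982, G_3 = 10^(−8.44/10) = 0.1432
Friis cascade:
  F = 1.291 + (2.018 − 1)/21.38 + (6.982 − 1)/602.6 = 1.349
NF = 10 log₁₀(1.349) = 1.30 dB

1.30 dB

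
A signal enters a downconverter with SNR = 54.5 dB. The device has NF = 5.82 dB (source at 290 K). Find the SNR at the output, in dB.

By definition F = SNR_in/SNR_out, so in dB: SNR_out = SNR_in − NF
SNR_out = 54.5 − 5.82 = 48.68 dB

48.68 dB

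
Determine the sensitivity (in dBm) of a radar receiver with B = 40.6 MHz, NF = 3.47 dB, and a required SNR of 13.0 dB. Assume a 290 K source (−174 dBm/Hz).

−81.4 dBm

Sensitivity = −174 + 10 log₁₀(B) + NF + SNR_min
= −174 + 76.09 + 3.47 + 13.0
= −81.44 dBm → −81.4 dBm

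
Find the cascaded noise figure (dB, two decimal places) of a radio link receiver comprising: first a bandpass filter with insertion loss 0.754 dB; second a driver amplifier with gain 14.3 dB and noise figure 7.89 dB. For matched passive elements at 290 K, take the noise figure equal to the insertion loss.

8.64 dB

Convert to linear (a loss of L dB is a gain of −L dB): F_i = 10^(NF_i/10), G_i = 10^(G_i,dB/10)
  Stage 1: F_1 = 10^(0.754/10) = 1.190, G_1 = 10^(−0.754/10) = 0.8406
  Stage 2: F_2 = 10^(7.89/10) = 6.152, G_2 = 10^(14.3/10) = 26.92
Friis cascade:
  F = 1.190 + (6.152 − 1)/0.8406 = 7.318
NF = 10 log₁₀(7.318) = 8.64 dB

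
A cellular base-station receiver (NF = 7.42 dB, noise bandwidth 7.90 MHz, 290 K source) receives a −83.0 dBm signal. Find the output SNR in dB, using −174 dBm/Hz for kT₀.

14.6 dB

Noise floor: N = −174 + 10 log₁₀(B) + NF
10 log₁₀(7.90×10⁶) = 68.98 dB
N = −174 + 68.98 + 7.42 = −97.60 dBm
SNR = P_sig − N = −83.0 − (−97.60) = 14.60 dB → 14.6 dB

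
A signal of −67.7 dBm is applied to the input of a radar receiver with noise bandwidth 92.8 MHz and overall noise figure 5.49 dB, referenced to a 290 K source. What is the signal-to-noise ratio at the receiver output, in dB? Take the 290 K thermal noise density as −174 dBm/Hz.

Noise floor: N = −174 + 10 log₁₀(B) + NF
10 log₁₀(9.28×10⁷) = 79.68 dB
N = −174 + 79.68 + 5.49 = −88.83 dBm
SNR = P_sig − N = −67.7 − (−88.83) = 21.13 dB → 21.1 dB

21.1 dB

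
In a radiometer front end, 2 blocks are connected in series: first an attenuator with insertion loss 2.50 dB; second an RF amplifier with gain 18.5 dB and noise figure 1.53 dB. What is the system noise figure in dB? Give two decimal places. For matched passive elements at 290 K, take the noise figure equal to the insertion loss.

Convert to linear (a loss of L dB is a gain of −L dB): F_i = 10^(NF_i/10), G_i = 10^(G_i,dB/10)
  Stage 1: F_1 = 10^(2.50/10) = 1.778, G_1 = 10^(−2.50/10) = 0.5623
  Stage 2: F_2 = 10^(1.53/10) = 1.422, G_2 = 10^(18.5/10) = 70.79
Friis cascade:
  F = 1.778 + (1.422 − 1)/0.5623 = 2.529
NF = 10 log₁₀(2.529) = 4.03 dB

4.03 dB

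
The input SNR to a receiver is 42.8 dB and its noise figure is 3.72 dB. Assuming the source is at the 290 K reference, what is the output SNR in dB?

39.08 dB

By definition F = SNR_in/SNR_out, so in dB: SNR_out = SNR_in − NF
SNR_out = 42.8 − 3.72 = 39.08 dB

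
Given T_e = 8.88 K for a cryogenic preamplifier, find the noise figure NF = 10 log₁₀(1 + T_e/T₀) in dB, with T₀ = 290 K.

0.131 dB

F = 1 + T_e/T₀ = 1 + 8.88/290 = 1.03062
NF = 10 log₁₀(1.03062) = 0.131 dB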